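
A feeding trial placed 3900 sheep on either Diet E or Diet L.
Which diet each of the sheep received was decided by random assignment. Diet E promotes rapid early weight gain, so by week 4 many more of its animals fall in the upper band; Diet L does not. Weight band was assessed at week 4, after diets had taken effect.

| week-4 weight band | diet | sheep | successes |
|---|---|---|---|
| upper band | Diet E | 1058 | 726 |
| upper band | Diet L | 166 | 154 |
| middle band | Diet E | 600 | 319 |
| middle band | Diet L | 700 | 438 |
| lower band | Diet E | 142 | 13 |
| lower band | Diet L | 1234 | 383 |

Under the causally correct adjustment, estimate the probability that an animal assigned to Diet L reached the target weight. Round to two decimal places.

Within every week-4 weight band level Diet L has the higher rate, yet pooled Diet E does — Simpson's reversal.
Week-4 weight band is downstream of the diet. One should not condition on a consequence of treatment, so the overall rates are the right comparison.
So P(outcome | do(Diet L)) is just the pooled rate for Diet L: 975/2100 = 0.464.

0.46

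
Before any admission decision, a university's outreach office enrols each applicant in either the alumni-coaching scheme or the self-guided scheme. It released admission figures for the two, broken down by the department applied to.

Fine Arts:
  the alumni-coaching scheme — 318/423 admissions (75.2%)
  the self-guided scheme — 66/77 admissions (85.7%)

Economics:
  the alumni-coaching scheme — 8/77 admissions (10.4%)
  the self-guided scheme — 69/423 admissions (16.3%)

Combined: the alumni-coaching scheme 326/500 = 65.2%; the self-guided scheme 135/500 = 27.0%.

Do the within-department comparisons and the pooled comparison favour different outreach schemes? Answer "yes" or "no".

Within each department level (Fine Arts 75.2% vs 85.7%; Economics 10.4% vs 16.3%), the self-guided scheme has the higher rate every time. Pooled: 65.2% vs 27.0% — the alumni-coaching scheme has the higher rate overall. The two comparisons disagree.

yes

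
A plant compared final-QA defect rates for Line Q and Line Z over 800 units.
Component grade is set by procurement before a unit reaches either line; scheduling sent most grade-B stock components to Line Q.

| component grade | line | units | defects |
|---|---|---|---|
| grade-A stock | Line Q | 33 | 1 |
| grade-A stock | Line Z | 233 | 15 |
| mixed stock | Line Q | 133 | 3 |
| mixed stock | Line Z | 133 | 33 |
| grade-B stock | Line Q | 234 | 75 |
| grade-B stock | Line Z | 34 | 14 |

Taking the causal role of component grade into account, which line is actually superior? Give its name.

The component grade-specific comparison favours Line Q throughout, but the pooled figures favour Line Z. The question is whether to condition on component grade.
Since component grade is a pre-existing factor (not a product of the line) and it affects the outcome on its own, it is a confounder. The stratified rates, not the pooled rate, identify the causal effect.
Within each level — grade-A stock: 3.0% vs 6.4%; mixed stock: 2.3% vs 24.8%; grade-B stock: 32.1% vs 41.2% — Line Q is lower every time.

Line Q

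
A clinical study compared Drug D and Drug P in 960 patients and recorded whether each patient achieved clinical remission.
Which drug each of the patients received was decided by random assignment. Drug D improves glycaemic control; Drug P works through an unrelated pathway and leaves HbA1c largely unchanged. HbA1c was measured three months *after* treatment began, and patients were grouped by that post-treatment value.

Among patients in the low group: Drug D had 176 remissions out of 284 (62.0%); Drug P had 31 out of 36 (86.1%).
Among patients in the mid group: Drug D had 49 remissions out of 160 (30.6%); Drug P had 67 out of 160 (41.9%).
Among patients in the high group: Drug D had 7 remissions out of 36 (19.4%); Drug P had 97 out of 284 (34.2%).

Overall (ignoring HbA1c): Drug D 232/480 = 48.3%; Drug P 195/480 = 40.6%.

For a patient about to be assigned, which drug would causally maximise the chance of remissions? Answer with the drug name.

Drug P is higher inside every HbA1c stratum but Drug D is higher in aggregate. Whether to stratify depends on how HbA1c relates to the drug.
HbA1c is recorded after the drug and is itself shifted by it — it sits on the causal path from drug to outcome. Conditioning on a mediator would strip out part of the effect we want; the pooled comparison gives the total causal effect.
Pooled: Drug D 48.3% vs Drug P 40.6%; Drug D is higher overall.

Drug D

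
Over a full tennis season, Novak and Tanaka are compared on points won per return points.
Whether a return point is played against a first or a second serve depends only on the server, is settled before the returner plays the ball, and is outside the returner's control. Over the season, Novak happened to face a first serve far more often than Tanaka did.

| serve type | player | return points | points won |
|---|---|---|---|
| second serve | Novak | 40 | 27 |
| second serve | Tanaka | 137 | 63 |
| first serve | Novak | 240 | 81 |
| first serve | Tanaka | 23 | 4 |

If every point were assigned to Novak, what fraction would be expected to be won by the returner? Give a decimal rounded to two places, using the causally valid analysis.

0.47

Since serve type is a pre-existing factor (not a product of the player) and it affects the outcome on its own, it is a confounder. The stratified rates, not the pooled rate, identify the causal effect.
Standardising Novak to the population serve type mix: 0.402·27/40 + 0.598·81/240 = 0.473.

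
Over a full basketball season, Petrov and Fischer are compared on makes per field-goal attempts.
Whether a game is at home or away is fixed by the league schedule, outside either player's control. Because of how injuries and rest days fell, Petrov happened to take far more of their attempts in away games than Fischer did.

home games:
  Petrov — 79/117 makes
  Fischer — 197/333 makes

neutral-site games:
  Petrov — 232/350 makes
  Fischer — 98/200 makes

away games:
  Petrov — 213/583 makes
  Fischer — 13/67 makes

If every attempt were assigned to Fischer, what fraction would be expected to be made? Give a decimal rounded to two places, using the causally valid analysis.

0.40

Game venue differs across players for reasons unrelated to any effect of the player itself, and it separately predicts the outcome — a classic confounder. We must compare within game venue levels.
Standardising Fischer to the population game venue mix: 0.273·197/333 + 0.333·98/200 + 0.394·13/67 = 0.401.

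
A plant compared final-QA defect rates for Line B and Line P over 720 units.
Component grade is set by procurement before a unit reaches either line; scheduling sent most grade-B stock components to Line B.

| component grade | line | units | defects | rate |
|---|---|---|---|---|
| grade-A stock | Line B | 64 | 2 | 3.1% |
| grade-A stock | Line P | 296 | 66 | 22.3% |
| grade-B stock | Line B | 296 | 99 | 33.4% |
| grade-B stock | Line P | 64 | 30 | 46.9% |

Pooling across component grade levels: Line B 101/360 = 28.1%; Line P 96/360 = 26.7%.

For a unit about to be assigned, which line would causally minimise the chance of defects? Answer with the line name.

Line B

The stratified and pooled comparisons disagree (Line B wins within each component grade; Line P wins overall), so the answer turns on the causal role of component grade.
Component grade is set before the line has any effect — it is not caused by the line — and it independently drives the outcome. That makes it a confounder, so the causal comparison is within component grade levels.
Within each level — grade-A stock: 3.1% vs 22.3%; grade-B stock: 33.4% vs 46.9% — Line B is lower every time.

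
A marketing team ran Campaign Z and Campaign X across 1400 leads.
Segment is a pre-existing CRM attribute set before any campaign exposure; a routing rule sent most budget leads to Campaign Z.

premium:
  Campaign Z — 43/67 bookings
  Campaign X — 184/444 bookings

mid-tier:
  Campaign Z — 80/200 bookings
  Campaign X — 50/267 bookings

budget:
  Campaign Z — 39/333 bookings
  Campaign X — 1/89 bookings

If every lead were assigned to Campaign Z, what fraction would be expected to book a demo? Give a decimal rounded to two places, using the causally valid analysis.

0.40

The stratified and pooled comparisons disagree (Campaign Z wins within each customer segment; Campaign X wins overall), so the answer turns on the causal role of customer segment.
Nothing the campaign does changes customer segment; the imbalance is an allocation artefact. With customer segment also predicting the outcome, the pooled figure is confounded, and the within-stratum comparison is the causal one.
Standardising Campaign Z to the population customer segment mix: 0.365·43/67 + 0.334·80/200 + 0.301·39/333 = 0.403.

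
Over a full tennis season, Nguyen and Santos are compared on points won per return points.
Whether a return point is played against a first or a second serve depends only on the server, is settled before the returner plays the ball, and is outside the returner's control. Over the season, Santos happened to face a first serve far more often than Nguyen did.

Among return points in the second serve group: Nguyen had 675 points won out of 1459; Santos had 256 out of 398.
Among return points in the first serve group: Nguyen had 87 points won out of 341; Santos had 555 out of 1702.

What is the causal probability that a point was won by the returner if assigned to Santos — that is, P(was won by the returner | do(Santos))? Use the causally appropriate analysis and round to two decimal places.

0.48

Nothing the player does changes serve type; the imbalance is an allocation artefact. With serve type also predicting the outcome, the pooled figure is confounded, and the within-stratum comparison is the causal one.
Standardising Santos to the population serve type mix: 0.476·256/398 + 0.524·555/1702 = 0.477.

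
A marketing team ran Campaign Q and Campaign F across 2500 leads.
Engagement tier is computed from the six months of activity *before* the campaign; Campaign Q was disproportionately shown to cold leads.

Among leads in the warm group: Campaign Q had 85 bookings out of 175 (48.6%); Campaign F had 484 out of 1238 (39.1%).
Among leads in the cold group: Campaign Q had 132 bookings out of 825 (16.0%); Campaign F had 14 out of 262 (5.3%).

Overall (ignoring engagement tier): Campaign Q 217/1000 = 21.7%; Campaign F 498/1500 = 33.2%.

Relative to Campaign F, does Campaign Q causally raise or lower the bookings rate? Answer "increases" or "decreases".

increases

Since engagement tier is a pre-existing factor (not a product of the campaign) and it affects the outcome on its own, it is a confounder. The stratified rates, not the pooled rate, identify the causal effect.
Within each level — warm: 48.6% vs 39.1%; cold: 16.0% vs 5.3% — Campaign Q is higher every time.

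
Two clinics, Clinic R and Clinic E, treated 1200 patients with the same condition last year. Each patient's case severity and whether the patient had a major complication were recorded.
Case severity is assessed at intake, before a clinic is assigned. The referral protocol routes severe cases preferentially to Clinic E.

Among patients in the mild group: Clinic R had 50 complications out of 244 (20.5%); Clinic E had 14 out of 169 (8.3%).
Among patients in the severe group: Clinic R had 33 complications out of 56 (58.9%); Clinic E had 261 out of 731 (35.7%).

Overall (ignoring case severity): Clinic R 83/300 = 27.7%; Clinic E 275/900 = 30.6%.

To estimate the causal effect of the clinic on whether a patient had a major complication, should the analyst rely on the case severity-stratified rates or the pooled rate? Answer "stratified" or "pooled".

Within every case severity level Clinic E has the lower rate, yet pooled Clinic R does — Simpson's reversal.
Case severity differs across clinics for reasons unrelated to any effect of the clinic itself, and it separately predicts the outcome — a classic confounder. We must compare within case severity levels.
Within each level — mild: 20.5% vs 8.3%; severe: 58.9% vs 35.7% — Clinic E is lower every time.

stratified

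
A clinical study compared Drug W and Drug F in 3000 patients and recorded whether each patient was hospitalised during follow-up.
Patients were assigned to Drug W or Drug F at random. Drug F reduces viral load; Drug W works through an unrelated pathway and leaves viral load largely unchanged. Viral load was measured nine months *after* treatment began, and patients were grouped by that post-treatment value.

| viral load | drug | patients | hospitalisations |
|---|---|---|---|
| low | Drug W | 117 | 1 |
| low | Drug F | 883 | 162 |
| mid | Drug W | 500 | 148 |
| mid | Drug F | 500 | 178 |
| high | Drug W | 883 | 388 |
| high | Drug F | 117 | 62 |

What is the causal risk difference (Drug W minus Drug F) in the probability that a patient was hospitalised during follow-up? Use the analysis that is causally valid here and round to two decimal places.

The viral load-specific comparison favours Drug W throughout, but the pooled figures favour Drug F. The question is whether to condition on viral load.
The distribution of viral load is itself part of what the drug does — it is an intermediate outcome. Holding it fixed would remove that part of the effect; the total effect is the pooled difference.
The causal difference is the pooled difference: 0.358 − 0.268 = +0.090.

+0.09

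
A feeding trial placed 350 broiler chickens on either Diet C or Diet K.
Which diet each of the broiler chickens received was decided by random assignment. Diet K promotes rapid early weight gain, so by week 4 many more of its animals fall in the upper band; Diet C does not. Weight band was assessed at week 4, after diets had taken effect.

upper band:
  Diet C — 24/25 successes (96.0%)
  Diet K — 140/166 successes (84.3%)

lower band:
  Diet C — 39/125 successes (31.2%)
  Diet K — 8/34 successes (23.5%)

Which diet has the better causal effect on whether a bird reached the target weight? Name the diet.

Diet C is higher inside every week-4 weight band stratum but Diet K is higher in aggregate. Whether to stratify depends on how week-4 weight band relates to the diet.
Week-4 weight band is downstream of the diet. One should not condition on a consequence of treatment, so the overall rates are the right comparison.
Pooled: Diet C 42.0% vs Diet K 74.0%; Diet K is higher overall.

Diet K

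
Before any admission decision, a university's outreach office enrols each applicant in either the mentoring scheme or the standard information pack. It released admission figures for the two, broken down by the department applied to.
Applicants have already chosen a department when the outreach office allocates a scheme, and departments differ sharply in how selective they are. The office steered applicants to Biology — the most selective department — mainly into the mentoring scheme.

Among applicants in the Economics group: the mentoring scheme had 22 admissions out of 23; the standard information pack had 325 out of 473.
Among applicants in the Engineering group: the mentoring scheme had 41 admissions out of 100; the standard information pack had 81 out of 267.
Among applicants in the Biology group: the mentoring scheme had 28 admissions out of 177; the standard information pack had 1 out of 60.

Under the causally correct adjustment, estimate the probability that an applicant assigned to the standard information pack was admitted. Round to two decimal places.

The department-specific comparison favours the mentoring scheme throughout, but the pooled figures favour the standard information pack. The question is whether to condition on department.
Since department is a pre-existing factor (not a product of the outreach scheme) and it affects the outcome on its own, it is a confounder. The stratified rates, not the pooled rate, identify the causal effect.
Standardising the standard information pack to the population department mix: 0.451·325/473 + 0.334·81/267 + 0.215·1/60 = 0.415.

0.41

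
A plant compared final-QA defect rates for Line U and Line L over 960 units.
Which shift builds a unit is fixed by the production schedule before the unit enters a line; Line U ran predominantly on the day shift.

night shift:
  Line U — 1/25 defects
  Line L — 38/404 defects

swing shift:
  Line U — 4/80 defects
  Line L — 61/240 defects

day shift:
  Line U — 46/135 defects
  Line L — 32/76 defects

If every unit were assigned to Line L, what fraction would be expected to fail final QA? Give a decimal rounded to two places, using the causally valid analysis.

0.22

The stratified and pooled comparisons disagree (Line U wins within each shift; Line L wins overall), so the answer turns on the causal role of shift.
Here shift is a common cause — it drives both which line a case falls under and the outcome. The crude comparison mixes populations; the stratum-specific rates are the causally relevant ones.
Standardising Line L to the population shift mix: 0.447·38/404 + 0.333·61/240 + 0.220·32/76 = 0.219.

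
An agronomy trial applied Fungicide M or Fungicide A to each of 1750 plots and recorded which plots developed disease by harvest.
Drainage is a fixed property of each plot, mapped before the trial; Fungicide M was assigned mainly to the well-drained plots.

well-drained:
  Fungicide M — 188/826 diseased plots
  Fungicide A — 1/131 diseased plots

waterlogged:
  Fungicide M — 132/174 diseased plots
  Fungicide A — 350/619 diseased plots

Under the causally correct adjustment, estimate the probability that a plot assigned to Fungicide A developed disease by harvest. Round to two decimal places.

0.26

The stratified and pooled comparisons disagree (Fungicide A wins within each field drainage; Fungicide M wins overall), so the answer turns on the causal role of field drainage.
Field drainage is set before the fungicide has any effect — it is not caused by the fungicide — and it independently drives the outcome. That makes it a confounder, so the causal comparison is within field drainage levels.
Standardising Fungicide A to the population field drainage mix: 0.547·1/131 + 0.453·350/619 = 0.260.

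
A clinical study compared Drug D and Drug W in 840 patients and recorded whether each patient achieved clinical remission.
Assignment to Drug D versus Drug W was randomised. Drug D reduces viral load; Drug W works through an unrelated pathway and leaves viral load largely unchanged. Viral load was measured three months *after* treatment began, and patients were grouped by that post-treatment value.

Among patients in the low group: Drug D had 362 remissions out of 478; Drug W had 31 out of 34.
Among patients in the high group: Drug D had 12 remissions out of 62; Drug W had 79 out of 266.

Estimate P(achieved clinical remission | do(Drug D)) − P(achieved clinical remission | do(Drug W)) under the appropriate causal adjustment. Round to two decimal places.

+0.33

The distribution of viral load is itself part of what the drug does — it is an intermediate outcome. Holding it fixed would remove that part of the effect; the total effect is the pooled difference.
The causal difference is the pooled difference: 0.693 − 0.367 = +0.326.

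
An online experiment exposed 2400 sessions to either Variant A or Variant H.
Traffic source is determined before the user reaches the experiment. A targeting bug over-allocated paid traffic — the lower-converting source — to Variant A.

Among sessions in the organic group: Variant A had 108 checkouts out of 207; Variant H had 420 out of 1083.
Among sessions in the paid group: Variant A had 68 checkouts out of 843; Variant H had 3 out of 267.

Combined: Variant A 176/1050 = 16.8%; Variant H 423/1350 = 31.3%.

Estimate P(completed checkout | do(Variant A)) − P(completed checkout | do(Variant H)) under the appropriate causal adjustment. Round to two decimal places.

Here traffic source is a common cause — it drives both which variant a case falls under and the outcome. The crude comparison mixes populations; the stratum-specific rates are the causally relevant ones.
Adjusting over the population distribution of traffic source: 0.537·(0.522−0.388) + 0.463·(0.081−0.011) = +0.104.

+0.10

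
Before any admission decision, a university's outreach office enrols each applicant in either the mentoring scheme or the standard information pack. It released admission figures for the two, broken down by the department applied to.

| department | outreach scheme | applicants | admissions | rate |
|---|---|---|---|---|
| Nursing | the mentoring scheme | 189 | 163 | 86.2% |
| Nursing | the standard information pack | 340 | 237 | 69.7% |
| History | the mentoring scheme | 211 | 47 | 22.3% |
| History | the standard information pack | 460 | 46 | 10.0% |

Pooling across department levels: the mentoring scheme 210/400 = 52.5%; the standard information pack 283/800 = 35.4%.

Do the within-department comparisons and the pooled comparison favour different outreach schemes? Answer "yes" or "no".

Within each department level (Nursing 86.2% vs 69.7%; History 22.3% vs 10.0%), the mentoring scheme has the higher rate every time. Pooled: 52.5% vs 35.4% — the mentoring scheme has the higher rate overall. They agree.

no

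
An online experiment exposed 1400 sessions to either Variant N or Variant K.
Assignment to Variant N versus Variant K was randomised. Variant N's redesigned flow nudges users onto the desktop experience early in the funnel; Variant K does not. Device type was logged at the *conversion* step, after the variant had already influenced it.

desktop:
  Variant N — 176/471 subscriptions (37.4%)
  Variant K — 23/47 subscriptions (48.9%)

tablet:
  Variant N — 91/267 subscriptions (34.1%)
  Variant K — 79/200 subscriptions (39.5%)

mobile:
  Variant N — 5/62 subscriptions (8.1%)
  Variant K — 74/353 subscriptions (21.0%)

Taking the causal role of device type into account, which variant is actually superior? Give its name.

Device type is downstream of the variant. One should not condition on a consequence of treatment, so the overall rates are the right comparison.
Pooled: Variant N 34.0% vs Variant K 29.3%; Variant N is higher overall.

Variant N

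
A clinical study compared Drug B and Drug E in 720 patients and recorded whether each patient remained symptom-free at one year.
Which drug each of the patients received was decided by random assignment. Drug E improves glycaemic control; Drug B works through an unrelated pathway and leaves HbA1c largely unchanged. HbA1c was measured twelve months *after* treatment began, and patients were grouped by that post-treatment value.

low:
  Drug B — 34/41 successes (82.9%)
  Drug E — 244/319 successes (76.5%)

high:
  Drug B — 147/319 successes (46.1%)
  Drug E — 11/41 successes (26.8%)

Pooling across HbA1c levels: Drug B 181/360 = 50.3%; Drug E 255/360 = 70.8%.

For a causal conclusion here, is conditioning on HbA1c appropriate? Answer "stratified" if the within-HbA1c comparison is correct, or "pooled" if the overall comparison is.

pooled

The HbA1c-specific comparison favours Drug B throughout, but the pooled figures favour Drug E. The question is whether to condition on HbA1c.
HbA1c is downstream of the drug. One should not condition on a consequence of treatment, so the overall rates are the right comparison.
Pooled: Drug B 50.3% vs Drug E 70.8%; Drug E is higher overall.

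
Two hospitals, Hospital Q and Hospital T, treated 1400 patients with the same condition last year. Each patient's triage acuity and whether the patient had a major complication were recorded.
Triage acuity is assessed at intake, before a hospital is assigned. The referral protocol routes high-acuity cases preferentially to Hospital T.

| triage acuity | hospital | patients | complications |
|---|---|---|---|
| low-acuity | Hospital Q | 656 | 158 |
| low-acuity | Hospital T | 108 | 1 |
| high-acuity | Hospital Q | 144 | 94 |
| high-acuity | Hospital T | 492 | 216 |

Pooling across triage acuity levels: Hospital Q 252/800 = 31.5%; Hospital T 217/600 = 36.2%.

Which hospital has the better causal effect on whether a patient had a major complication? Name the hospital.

Hospital T

Triage acuity is set before the hospital has any effect — it is not caused by the hospital — and it independently drives the outcome. That makes it a confounder, so the causal comparison is within triage acuity levels.
Within each level — low-acuity: 24.1% vs 0.9%; high-acuity: 65.3% vs 43.9% — Hospital T is lower every time.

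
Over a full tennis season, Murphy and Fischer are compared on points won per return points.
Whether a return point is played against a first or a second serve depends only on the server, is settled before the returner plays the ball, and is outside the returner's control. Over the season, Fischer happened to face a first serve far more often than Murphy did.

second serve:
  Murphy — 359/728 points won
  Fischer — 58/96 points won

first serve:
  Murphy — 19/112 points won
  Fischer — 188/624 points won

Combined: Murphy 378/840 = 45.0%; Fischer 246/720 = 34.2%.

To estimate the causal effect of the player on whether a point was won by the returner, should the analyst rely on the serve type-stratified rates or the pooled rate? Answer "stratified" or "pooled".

stratified

Here serve type is a common cause — it drives both which player a case falls under and the outcome. The crude comparison mixes populations; the stratum-specific rates are the causally relevant ones.
Within each level — second serve: 49.3% vs 60.4%; first serve: 17.0% vs 30.1% — Fischer is higher every time.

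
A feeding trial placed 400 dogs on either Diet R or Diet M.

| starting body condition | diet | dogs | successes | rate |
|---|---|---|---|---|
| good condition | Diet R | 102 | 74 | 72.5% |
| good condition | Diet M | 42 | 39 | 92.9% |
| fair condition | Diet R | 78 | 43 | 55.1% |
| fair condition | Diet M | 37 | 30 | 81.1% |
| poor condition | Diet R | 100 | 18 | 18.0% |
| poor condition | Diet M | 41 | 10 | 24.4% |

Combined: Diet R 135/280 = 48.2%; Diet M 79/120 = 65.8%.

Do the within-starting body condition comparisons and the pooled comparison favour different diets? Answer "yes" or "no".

Within each starting body condition level (good condition 72.5% vs 92.9%; fair condition 55.1% vs 81.1%; poor condition 18.0% vs 24.4%), Diet M has the higher rate every time. Pooled: 48.2% vs 65.8% — Diet M has the higher rate overall. They agree.

no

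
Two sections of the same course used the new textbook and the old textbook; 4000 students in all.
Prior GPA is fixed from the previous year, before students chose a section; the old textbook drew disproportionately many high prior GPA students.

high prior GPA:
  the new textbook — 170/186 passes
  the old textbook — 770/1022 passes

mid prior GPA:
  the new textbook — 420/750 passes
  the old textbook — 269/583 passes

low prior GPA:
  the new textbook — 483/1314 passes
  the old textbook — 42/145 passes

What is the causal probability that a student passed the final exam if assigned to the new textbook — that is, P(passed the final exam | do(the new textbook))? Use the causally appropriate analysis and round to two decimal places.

Prior GPA band differs across teaching methods for reasons unrelated to any effect of the teaching method itself, and it separately predicts the outcome — a classic confounder. We must compare within prior GPA band levels.
Standardising the new textbook to the population prior GPA band mix: 0.302·170/186 + 0.333·420/750 + 0.365·483/1314 = 0.597.

0.60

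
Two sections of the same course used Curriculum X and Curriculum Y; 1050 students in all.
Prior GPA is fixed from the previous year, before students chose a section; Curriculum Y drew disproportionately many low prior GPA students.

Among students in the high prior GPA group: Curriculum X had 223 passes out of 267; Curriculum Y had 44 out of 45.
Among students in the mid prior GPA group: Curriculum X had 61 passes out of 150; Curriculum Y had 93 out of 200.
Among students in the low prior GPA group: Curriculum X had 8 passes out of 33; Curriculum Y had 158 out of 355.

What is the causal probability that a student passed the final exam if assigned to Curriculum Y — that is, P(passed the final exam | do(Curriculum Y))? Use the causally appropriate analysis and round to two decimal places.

0.61

The stratified and pooled comparisons disagree (Curriculum Y wins within each prior GPA band; Curriculum X wins overall), so the answer turns on the causal role of prior GPA band.
Prior GPA band satisfies the back-door criterion: it is not a descendant of the teaching method, and it blocks the spurious path from teaching method to outcome. Adjusting for it (i.e., using the within-prior GPA band rates) gives the causal effect.
Standardising Curriculum Y to the population prior GPA band mix: 0.297·44/45 + 0.333·93/200 + 0.370·158/355 = 0.610.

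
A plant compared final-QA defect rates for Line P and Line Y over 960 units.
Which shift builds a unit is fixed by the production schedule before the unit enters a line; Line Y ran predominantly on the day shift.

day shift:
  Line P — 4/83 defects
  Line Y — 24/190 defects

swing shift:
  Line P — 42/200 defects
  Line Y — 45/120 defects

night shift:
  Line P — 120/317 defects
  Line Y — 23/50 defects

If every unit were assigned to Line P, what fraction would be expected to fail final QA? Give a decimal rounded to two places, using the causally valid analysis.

0.23

Since shift is a pre-existing factor (not a product of the line) and it affects the outcome on its own, it is a confounder. The stratified rates, not the pooled rate, identify the causal effect.
Standardising Line P to the population shift mix: 0.284·4/83 + 0.333·42/200 + 0.382·120/317 = 0.228.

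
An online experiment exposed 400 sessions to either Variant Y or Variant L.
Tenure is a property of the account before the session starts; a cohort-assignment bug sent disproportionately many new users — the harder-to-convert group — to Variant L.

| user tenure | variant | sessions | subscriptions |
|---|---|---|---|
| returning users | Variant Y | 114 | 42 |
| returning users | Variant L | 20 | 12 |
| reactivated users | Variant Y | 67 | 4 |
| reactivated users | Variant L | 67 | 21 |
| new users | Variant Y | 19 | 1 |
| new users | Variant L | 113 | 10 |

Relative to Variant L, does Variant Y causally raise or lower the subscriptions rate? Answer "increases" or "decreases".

decreases

Within every user tenure level Variant L has the higher rate, yet pooled Variant Y does — Simpson's reversal.
User tenure is set before the variant has any effect — it is not caused by the variant — and it independently drives the outcome. That makes it a confounder, so the causal comparison is within user tenure levels.
Within each level — returning users: 36.8% vs 60.0%; reactivated users: 6.0% vs 31.3%; new users: 5.3% vs 8.8% — Variant L is higher every time.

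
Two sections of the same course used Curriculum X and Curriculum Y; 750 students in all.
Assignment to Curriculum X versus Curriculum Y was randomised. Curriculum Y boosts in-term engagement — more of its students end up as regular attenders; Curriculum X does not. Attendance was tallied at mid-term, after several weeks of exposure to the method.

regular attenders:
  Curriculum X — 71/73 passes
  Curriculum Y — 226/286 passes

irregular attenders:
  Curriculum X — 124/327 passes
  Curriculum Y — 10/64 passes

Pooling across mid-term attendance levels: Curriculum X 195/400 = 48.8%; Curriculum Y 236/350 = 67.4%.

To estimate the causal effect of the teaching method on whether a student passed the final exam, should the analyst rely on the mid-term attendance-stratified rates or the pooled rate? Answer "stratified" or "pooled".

pooled

Because the teaching method influences mid-term attendance, mid-term attendance is a post-treatment mediator, not a confounder. Stratifying on it would bias the estimate; the causal effect is the crude pooled difference.
Pooled: Curriculum X 48.8% vs Curriculum Y 67.4%; Curriculum Y is higher overall.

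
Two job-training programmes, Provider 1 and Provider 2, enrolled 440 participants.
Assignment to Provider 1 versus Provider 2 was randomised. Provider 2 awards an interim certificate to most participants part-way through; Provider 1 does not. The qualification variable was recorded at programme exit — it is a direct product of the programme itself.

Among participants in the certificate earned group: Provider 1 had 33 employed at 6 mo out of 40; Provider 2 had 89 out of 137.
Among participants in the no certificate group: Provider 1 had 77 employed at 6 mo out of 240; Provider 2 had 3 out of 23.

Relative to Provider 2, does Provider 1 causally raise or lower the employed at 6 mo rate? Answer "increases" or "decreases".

decreases

Because the programme influences qualification attained during the programme, qualification attained during the programme is a post-treatment mediator, not a confounder. Stratifying on it would bias the estimate; the causal effect is the crude pooled difference.
Pooled: Provider 1 39.3% vs Provider 2 57.5%; Provider 2 is higher overall.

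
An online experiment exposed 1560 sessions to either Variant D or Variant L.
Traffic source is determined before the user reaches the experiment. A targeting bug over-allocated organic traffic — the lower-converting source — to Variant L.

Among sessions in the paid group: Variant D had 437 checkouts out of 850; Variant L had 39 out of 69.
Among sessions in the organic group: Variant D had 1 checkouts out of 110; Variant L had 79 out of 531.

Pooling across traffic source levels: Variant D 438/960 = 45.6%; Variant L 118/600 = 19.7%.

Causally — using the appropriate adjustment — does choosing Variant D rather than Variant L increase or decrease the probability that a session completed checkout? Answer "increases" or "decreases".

Traffic source satisfies the back-door criterion: it is not a descendant of the variant, and it blocks the spurious path from variant to outcome. Adjusting for it (i.e., using the within-traffic source rates) gives the causal effect.
Within each level — paid: 51.4% vs 56.5%; organic: 0.9% vs 14.9% — Variant L is higher every time.

decreases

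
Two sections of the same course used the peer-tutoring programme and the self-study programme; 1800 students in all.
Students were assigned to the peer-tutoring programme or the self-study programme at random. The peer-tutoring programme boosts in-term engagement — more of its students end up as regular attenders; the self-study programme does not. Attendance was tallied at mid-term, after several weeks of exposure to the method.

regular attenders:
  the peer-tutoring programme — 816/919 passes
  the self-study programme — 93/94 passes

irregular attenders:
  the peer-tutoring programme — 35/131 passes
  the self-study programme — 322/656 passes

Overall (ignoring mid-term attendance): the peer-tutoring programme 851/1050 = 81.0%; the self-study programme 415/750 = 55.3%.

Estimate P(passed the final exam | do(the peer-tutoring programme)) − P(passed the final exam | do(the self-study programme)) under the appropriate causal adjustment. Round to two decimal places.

+0.26

The distribution of mid-term attendance is itself part of what the teaching method does — it is an intermediate outcome. Holding it fixed would remove that part of the effect; the total effect is the pooled difference.
The causal difference is the pooled difference: 0.810 − 0.553 = +0.257.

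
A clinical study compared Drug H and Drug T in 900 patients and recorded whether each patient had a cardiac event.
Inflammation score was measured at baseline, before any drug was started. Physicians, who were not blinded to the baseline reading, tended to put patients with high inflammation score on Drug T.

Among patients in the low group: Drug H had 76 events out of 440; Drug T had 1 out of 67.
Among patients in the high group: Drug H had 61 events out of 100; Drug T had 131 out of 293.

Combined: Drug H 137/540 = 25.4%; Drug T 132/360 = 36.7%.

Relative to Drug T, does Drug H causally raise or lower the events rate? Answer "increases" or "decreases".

increases

Within every inflammation score level Drug T has the lower rate, yet pooled Drug H does — Simpson's reversal.
Inflammation score is set before the drug has any effect — it is not caused by the drug — and it independently drives the outcome. That makes it a confounder, so the causal comparison is within inflammation score levels.
Within each level — low: 17.3% vs 1.5%; high: 61.0% vs 44.7% — Drug T is lower every time.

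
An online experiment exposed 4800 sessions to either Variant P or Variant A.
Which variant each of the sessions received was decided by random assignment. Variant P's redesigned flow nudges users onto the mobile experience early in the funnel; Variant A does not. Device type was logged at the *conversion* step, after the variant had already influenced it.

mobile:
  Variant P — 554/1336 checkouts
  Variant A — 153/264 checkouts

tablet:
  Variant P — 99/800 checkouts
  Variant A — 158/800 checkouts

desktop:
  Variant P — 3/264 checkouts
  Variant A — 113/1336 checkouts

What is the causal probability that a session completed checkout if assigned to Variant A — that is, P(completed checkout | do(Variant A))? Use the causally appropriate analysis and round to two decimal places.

0.18

Device type is recorded after the variant and is itself shifted by it — it sits on the causal path from variant to outcome. Conditioning on a mediator would strip out part of the effect we want; the pooled comparison gives the total causal effect.
So P(outcome | do(Variant A)) is just the pooled rate for Variant A: 424/2400 = 0.177.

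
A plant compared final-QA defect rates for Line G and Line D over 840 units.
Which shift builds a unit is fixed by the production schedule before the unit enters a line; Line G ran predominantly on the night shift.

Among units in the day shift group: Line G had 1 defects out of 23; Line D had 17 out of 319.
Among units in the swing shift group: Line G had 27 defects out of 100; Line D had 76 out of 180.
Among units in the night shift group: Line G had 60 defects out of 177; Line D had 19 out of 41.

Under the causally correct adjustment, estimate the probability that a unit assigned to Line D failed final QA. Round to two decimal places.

Shift is set before the line has any effect — it is not caused by the line — and it independently drives the outcome. That makes it a confounder, so the causal comparison is within shift levels.
Standardising Line D to the population shift mix: 0.407·17/319 + 0.333·76/180 + 0.260·19/41 = 0.283.

0.28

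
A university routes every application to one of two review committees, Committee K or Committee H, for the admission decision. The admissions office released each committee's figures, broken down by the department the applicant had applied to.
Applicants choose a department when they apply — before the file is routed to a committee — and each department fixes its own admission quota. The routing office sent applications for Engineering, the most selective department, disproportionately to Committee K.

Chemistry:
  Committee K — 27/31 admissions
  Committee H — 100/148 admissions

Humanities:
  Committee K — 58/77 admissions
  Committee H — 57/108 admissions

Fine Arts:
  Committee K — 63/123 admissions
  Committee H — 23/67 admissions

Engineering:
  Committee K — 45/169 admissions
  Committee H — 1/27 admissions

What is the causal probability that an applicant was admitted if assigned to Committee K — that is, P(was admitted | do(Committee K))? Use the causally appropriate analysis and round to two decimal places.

Department is set before the review committee has any effect — it is not caused by the review committee — and it independently drives the outcome. That makes it a confounder, so the causal comparison is within department levels.
Standardising Committee K to the population department mix: 0.239·27/31 + 0.247·58/77 + 0.253·63/123 + 0.261·45/169 = 0.593.

0.59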